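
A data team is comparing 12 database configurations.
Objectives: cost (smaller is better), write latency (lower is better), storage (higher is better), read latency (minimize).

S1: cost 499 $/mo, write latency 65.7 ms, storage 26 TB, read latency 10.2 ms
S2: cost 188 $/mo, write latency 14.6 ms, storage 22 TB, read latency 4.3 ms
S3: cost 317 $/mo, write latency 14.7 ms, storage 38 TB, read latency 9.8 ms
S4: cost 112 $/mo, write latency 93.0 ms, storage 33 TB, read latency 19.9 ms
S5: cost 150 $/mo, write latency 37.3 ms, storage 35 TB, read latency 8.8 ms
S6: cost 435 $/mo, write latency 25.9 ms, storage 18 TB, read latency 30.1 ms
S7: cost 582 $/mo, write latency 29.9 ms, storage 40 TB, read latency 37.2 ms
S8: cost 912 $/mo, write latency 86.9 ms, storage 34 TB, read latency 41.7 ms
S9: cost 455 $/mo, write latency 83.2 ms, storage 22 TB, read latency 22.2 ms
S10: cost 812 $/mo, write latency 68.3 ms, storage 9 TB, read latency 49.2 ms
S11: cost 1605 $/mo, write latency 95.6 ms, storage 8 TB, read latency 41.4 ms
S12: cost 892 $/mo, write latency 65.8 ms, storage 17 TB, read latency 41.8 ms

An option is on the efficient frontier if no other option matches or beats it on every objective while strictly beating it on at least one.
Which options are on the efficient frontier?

S2, S3, S4, S5, S7

S1: dominated by S3 (cost 317≤499, write latency 14.7≤65.7, storage 38≥26, read latency 9.8≤10.2).
S2: not dominated (best write latency).
S3: not dominated.
S4: not dominated (best cost).
S5: not dominated.
S6: dominated by S2 (cost 188≤435, write latency 14.6≤25.9, storage 22≥18, read latency 4.3≤30.1).
S7: not dominated (best storage).
S8: dominated by S3 (cost 317≤912, write latency 14.7≤86.9, storage 38≥34, read latency 9.8≤41.7).
S9: dominated by S2 (cost 188≤455, write latency 14.6≤83.2, storage 22≥22, read latency 4.3≤22.2).
S10: dominated by S1 (cost 499≤812, write latency 65.7≤68.3, storage 26≥9, read latency 10.2≤49.2).
S11: dominated by S1 (cost 499≤1605, write latency 65.7≤95.6, storage 26≥8, read latency 10.2≤41.4).
S12: dominated by S1 (cost 499≤892, write latency 65.7≤65.8, storage 26≥17, read latency 10.2≤41.8).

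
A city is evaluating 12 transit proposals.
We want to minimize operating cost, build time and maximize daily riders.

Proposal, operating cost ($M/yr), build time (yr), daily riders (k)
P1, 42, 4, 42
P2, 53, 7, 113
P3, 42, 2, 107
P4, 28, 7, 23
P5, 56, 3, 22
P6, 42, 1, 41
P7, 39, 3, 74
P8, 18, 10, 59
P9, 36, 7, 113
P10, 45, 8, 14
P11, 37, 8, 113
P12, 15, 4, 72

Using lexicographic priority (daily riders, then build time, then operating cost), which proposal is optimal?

First maximize daily riders: best is 113, kept {P2, P9, P11}.
Then minimize build time: best is 7, kept {P2, P9}.
Then minimize operating cost: best is 36, kept {P9}.

P9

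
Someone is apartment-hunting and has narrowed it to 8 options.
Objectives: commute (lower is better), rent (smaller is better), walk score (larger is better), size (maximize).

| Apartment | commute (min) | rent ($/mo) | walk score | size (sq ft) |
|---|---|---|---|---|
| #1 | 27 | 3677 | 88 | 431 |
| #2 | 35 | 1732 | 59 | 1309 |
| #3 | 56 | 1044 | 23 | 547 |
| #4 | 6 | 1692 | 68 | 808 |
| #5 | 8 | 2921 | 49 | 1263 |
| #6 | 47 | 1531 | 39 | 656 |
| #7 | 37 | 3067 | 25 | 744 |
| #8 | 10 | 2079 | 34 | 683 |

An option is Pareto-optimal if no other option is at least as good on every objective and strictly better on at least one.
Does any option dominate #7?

Yes

#2 vs #7: commute 35≤37, rent 1732≤3067, walk score 59≥25, size 1309≥744 — #2 is at least as good on every objective and strictly better on at least one, so #2 dominates #7.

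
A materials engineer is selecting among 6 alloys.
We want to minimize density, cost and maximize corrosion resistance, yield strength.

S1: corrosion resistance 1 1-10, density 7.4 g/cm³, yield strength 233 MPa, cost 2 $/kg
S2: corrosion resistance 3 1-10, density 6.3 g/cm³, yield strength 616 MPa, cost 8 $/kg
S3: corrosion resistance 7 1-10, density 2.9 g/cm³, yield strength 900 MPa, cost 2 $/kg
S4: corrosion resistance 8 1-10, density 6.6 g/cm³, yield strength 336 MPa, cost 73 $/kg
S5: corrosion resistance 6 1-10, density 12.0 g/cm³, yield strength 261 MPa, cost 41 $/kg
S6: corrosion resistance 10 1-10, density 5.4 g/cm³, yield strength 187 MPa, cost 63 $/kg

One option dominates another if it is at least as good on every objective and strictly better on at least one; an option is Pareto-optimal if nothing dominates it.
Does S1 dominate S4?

No

S1 vs S4: S1 is worse on corrosion resistance (1 vs 8), so it does not dominate S4.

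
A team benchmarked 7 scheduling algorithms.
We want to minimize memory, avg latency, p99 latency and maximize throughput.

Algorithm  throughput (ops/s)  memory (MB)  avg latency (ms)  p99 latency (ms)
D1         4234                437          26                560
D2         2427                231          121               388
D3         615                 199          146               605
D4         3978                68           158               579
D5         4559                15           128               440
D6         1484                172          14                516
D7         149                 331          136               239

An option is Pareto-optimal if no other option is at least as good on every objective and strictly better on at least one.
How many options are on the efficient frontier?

5

D1: not dominated.
D2: not dominated.
D3: dominated by D5 (throughput 4559≥615, memory 15≤199, avg latency 128≤146, p99 latency 440≤605).
D4: dominated by D5 (throughput 4559≥3978, memory 15≤68, avg latency 128≤158, p99 latency 440≤579).
D5: not dominated (best throughput).
D6: not dominated (best avg latency).
D7: not dominated (best p99 latency).
Pareto-optimal: D1, D2, D5, D6, D7 → 5.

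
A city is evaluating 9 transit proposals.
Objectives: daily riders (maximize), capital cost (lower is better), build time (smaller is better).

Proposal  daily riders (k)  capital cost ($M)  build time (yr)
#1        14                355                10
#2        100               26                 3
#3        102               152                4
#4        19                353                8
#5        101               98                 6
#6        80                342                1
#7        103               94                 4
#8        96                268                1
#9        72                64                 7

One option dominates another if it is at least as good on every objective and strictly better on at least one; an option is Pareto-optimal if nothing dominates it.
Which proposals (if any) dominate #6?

#8: daily riders 96≥80, capital cost 268≤342, build time 1≤1 — dominates #6.
Others (#1, #2, #3, #4, #5, #7, #9) are each worse than #6 on at least one objective.

#8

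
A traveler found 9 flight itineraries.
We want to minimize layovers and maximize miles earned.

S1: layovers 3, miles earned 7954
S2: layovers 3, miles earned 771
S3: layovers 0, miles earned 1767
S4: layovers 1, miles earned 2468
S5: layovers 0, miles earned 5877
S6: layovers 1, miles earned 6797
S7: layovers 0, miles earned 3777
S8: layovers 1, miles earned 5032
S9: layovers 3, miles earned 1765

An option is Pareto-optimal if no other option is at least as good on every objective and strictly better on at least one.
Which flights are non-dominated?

S1: not dominated (best miles earned).
S2: dominated by S1 (layovers 3≤3, miles earned 7954≥771).
S3: dominated by S5 (layovers 0≤0, miles earned 5877≥1767).
S4: dominated by S5 (layovers 0≤1, miles earned 5877≥2468).
S5: not dominated.
S6: not dominated.
S7: dominated by S5 (layovers 0≤0, miles earned 5877≥3777).
S8: dominated by S5 (layovers 0≤1, miles earned 5877≥5032).
S9: dominated by S1 (layovers 3≤3, miles earned 7954≥1765).

S1, S5, S6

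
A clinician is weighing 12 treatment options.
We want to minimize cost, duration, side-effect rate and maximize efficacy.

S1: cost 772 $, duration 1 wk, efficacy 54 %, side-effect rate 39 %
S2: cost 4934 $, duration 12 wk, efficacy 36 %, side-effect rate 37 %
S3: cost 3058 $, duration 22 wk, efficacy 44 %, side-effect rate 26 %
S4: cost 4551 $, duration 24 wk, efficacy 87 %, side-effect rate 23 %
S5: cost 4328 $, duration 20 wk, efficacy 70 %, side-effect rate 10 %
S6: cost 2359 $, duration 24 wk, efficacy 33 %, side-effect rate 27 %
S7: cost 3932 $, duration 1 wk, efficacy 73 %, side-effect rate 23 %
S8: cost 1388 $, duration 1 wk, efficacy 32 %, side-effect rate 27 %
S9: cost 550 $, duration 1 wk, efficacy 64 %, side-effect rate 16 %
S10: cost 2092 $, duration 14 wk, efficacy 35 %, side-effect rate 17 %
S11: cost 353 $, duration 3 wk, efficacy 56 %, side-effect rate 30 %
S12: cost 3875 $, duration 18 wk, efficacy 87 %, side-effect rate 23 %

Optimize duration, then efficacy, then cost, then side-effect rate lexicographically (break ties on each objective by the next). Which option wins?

First minimize duration: best is 1, kept {S1, S7, S8, S9}.
Then maximize efficacy: best is 73, kept {S7}.

S7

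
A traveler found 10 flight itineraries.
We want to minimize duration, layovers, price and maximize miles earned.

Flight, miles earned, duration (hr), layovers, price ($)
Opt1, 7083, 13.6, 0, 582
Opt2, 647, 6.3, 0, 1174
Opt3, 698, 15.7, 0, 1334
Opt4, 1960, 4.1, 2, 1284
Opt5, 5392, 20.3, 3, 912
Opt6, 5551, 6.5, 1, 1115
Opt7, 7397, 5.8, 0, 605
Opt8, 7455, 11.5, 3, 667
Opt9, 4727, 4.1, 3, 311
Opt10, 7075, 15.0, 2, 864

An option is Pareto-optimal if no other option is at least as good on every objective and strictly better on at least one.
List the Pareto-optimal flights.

Opt1: not dominated.
Opt2: dominated by Opt7 (miles earned 7397≥647, duration 5.8≤6.3, layovers 0≤0, price 605≤1174).
Opt3: dominated by Opt1 (miles earned 7083≥698, duration 13.6≤15.7, layovers 0≤0, price 582≤1334).
Opt4: not dominated.
Opt5: dominated by Opt1 (miles earned 7083≥5392, duration 13.6≤20.3, layovers 0≤3, price 582≤912).
Opt6: dominated by Opt7 (miles earned 7397≥5551, duration 5.8≤6.5, layovers 0≤1, price 605≤1115).
Opt7: not dominated.
Opt8: not dominated (best miles earned).
Opt9: not dominated (best price).
Opt10: dominated by Opt1 (miles earned 7083≥7075, duration 13.6≤15.0, layovers 0≤2, price 582≤864).

Opt1, Opt4, Opt7, Opt8, Opt9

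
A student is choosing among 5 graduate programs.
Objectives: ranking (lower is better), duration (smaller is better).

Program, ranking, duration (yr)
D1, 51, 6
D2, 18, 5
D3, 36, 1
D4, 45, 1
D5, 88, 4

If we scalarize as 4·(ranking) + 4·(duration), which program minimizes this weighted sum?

D1: 4·51 + 4·6 = 228
D2: 4·18 + 4·5 = 92
D3: 4·36 + 4·1 = 148
D4: 4·45 + 4·1 = 184
D5: 4·88 + 4·4 = 368
Lowest: D2 at 92.

D2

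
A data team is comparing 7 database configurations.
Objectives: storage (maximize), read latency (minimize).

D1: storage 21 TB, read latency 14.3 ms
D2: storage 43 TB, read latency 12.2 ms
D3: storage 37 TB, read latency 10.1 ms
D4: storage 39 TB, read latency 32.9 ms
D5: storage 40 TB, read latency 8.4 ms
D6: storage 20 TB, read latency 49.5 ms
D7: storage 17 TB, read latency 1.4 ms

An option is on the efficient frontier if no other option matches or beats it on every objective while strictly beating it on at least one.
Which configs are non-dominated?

D2, D5, D7

D1: dominated by D2 (storage 43≥21, read latency 12.2≤14.3).
D2: not dominated (best storage).
D3: dominated by D5 (storage 40≥37, read latency 8.4≤10.1).
D4: dominated by D2 (storage 43≥39, read latency 12.2≤32.9).
D5: not dominated.
D6: dominated by D1 (storage 21≥20, read latency 14.3≤49.5).
D7: not dominated (best read latency).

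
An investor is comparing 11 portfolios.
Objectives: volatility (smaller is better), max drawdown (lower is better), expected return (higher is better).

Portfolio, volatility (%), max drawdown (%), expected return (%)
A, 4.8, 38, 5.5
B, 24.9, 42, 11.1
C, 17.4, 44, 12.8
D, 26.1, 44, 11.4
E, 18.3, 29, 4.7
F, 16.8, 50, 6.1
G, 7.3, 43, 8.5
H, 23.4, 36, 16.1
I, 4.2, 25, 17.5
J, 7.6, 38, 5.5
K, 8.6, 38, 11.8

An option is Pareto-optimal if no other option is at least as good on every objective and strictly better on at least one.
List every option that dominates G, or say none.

I

I: volatility 4.2≤7.3, max drawdown 25≤43, expected return 17.5≥8.5 — dominates G.
Others (A, B, C, D, E, F, H, J, K) are each worse than G on at least one objective.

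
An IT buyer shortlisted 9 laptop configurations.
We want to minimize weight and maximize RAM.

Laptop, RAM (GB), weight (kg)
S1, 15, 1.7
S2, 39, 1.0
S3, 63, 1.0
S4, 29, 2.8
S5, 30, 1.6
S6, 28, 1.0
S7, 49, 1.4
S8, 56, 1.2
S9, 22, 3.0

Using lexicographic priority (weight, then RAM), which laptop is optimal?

S3

First minimize weight: best is 1.0, kept {S2, S3, S6}.
Then maximize RAM: best is 63, kept {S3}.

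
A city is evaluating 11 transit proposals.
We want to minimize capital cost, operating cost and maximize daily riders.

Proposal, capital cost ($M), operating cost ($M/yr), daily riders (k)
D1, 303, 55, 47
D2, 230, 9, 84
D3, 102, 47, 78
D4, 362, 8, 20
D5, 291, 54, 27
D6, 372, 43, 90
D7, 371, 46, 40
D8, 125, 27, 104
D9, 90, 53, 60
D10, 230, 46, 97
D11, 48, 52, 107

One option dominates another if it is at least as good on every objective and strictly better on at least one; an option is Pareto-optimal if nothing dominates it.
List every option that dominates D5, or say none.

D2: capital cost 230≤291, operating cost 9≤54, daily riders 84≥27 — dominates D5.
D3: capital cost 102≤291, operating cost 47≤54, daily riders 78≥27 — dominates D5.
D8: capital cost 125≤291, operating cost 27≤54, daily riders 104≥27 — dominates D5.
D9: capital cost 90≤291, operating cost 53≤54, daily riders 60≥27 — dominates D5.
D10: capital cost 230≤291, operating cost 46≤54, daily riders 97≥27 — dominates D5.
D11: capital cost 48≤291, operating cost 52≤54, daily riders 107≥27 — dominates D5.
Others (D1, D4, D6, D7) are each worse than D5 on at least one objective.

D2, D3, D8, D9, D10, D11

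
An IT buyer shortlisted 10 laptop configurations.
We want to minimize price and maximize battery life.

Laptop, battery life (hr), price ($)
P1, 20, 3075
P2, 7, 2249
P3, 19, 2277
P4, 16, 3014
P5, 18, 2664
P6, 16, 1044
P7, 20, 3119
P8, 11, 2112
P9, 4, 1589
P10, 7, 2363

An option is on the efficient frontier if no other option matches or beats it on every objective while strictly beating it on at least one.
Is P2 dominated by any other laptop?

P6 vs P2: battery life 16≥7, price 1044≤2249 — P6 is at least as good on every objective and strictly better on at least one, so P6 dominates P2.

Yes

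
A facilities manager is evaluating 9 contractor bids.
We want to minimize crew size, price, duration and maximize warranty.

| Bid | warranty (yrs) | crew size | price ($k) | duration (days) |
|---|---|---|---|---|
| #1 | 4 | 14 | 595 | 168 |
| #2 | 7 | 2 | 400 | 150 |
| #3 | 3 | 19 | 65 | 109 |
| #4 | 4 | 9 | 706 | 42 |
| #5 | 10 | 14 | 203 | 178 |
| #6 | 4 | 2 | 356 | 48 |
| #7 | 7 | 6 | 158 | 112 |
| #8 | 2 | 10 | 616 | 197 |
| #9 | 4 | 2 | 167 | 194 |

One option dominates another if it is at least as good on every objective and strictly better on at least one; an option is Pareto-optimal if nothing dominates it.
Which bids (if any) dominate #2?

none

#1: worse on warranty (4 vs 7).
#3: worse on warranty (3 vs 7).
#4: worse on warranty (4 vs 7).
#5: worse on crew size (14 vs 2).
#6: worse on warranty (4 vs 7).
#7: worse on crew size (6 vs 2).
#8: worse on warranty (2 vs 7).
#9: worse on warranty (4 vs 7).
No option dominates #2.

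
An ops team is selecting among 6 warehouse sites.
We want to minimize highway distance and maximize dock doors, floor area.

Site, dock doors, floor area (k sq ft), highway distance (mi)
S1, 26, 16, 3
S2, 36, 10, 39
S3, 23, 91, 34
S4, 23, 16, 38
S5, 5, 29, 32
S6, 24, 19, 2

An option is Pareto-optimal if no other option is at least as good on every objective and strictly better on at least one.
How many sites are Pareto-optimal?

S1: not dominated.
S2: not dominated (best dock doors).
S3: not dominated (best floor area).
S4: dominated by S1 (dock doors 26≥23, floor area 16≥16, highway distance 3≤38).
S5: not dominated.
S6: not dominated (best highway distance).
Pareto-optimal: S1, S2, S3, S5, S6 → 5.

5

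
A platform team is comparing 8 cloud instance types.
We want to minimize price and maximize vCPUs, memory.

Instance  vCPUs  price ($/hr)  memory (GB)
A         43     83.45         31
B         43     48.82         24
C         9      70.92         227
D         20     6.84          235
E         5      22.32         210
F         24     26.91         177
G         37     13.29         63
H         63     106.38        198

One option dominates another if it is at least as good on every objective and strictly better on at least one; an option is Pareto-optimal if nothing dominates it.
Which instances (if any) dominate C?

D

D: vCPUs 20≥9, price 6.84≤70.92, memory 235≥227 — dominates C.
Others (A, B, E, F, G, H) are each worse than C on at least one objective.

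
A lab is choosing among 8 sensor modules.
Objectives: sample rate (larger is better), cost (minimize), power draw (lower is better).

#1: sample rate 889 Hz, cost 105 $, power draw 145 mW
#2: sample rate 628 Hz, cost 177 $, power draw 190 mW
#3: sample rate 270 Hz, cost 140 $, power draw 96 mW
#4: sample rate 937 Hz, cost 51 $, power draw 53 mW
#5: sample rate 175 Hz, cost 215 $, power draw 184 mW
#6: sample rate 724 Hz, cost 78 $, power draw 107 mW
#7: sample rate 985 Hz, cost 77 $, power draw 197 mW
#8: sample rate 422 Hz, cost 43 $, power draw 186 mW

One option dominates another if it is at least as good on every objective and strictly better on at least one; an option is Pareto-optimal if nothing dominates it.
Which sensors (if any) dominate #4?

none

#1: worse on sample rate (889 vs 937).
#2: worse on sample rate (628 vs 937).
#3: worse on sample rate (270 vs 937).
#5: worse on sample rate (175 vs 937).
#6: worse on sample rate (724 vs 937).
#7: worse on cost (77 vs 51).
#8: worse on sample rate (422 vs 937).
No option dominates #4.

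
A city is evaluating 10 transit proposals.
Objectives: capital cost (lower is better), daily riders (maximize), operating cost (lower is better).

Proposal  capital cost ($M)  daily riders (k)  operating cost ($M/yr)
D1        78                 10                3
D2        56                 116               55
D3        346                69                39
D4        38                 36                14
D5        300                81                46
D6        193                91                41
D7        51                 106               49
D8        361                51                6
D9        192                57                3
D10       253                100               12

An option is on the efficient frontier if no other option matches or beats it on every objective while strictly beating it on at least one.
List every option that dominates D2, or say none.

D1: worse on capital cost (78 vs 56).
D3: worse on capital cost (346 vs 56).
D4: worse on daily riders (36 vs 116).
D5: worse on capital cost (300 vs 56).
D6: worse on capital cost (193 vs 56).
D7: worse on daily riders (106 vs 116).
D8: worse on capital cost (361 vs 56).
D9: worse on capital cost (192 vs 56).
D10: worse on capital cost (253 vs 56).
No option dominates D2.

none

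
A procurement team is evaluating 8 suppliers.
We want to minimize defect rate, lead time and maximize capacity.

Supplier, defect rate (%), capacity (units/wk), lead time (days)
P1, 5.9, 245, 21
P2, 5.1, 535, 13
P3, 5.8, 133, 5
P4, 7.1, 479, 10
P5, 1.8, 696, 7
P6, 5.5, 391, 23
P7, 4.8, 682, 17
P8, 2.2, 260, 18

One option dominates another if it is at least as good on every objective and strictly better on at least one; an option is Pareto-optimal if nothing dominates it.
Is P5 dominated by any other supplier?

P1: worse on defect rate (5.9 vs 1.8).
P2: worse on defect rate (5.1 vs 1.8).
P3: worse on defect rate (5.8 vs 1.8).
P4: worse on defect rate (7.1 vs 1.8).
P6: worse on defect rate (5.5 vs 1.8).
P7: worse on defect rate (4.8 vs 1.8).
P8: worse on defect rate (2.2 vs 1.8).
No option is at least as good as P5 on every objective and strictly better on one.

No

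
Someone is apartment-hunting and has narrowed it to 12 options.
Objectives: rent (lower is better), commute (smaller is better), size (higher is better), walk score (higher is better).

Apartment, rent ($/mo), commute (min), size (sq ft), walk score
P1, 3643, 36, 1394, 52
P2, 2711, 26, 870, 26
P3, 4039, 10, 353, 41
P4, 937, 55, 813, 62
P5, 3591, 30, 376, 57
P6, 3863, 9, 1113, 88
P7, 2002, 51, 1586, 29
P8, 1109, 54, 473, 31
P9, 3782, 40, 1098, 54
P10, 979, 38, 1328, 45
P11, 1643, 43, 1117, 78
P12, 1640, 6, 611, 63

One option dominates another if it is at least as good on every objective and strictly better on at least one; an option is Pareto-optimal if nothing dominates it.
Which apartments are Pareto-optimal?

P1, P2, P4, P6, P7, P9, P10, P11, P12

P1: not dominated.
P2: not dominated.
P3: dominated by P6 (rent 3863≤4039, commute 9≤10, size 1113≥353, walk score 88≥41).
P4: not dominated (best rent).
P5: dominated by P12 (rent 1640≤3591, commute 6≤30, size 611≥376, walk score 63≥57).
P6: not dominated (best walk score).
P7: not dominated (best size).
P8: dominated by P10 (rent 979≤1109, commute 38≤54, size 1328≥473, walk score 45≥31).
P9: not dominated.
P10: not dominated.
P11: not dominated.
P12: not dominated (best commute).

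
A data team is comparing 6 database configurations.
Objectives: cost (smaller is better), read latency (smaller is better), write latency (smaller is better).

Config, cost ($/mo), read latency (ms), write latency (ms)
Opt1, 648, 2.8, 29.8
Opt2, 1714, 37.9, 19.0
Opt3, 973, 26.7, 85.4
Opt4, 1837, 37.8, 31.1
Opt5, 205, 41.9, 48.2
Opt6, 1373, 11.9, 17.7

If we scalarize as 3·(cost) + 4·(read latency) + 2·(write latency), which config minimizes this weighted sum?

Opt1: 3·648 + 4·2.8 + 2·29.8 = 2014.8
Opt2: 3·1714 + 4·37.9 + 2·19.0 = 5331.6
Opt3: 3·973 + 4·26.7 + 2·85.4 = 3196.6
Opt4: 3·1837 + 4·37.8 + 2·31.1 = 5724.4
Opt5: 3·205 + 4·41.9 + 2·48.2 = 879.0
Opt6: 3·1373 + 4·11.9 + 2·17.7 = 4202.0
Lowest: Opt5 at 879.0.

Opt5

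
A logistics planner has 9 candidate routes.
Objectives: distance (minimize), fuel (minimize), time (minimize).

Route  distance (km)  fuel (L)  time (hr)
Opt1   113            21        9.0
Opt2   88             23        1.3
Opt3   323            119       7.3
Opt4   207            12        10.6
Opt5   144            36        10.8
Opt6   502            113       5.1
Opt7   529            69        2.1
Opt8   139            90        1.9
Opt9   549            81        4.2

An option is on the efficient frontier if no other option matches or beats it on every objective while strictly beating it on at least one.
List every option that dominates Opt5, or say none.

Opt1: distance 113≤144, fuel 21≤36, time 9.0≤10.8 — dominates Opt5.
Opt2: distance 88≤144, fuel 23≤36, time 1.3≤10.8 — dominates Opt5.
Others (Opt3, Opt4, Opt6, Opt7, Opt8, Opt9) are each worse than Opt5 on at least one objective.

Opt1, Opt2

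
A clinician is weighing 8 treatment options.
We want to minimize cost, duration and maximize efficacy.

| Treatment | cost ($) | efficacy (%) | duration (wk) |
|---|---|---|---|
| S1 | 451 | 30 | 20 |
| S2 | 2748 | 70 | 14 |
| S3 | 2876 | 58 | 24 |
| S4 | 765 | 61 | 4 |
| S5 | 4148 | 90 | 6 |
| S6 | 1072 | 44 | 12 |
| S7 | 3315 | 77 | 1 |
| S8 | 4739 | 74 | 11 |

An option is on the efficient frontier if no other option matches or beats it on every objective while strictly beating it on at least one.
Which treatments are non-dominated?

S1: not dominated (best cost).
S2: not dominated.
S3: dominated by S2 (cost 2748≤2876, efficacy 70≥58, duration 14≤24).
S4: not dominated.
S5: not dominated (best efficacy).
S6: dominated by S4 (cost 765≤1072, efficacy 61≥44, duration 4≤12).
S7: not dominated (best duration).
S8: dominated by S5 (cost 4148≤4739, efficacy 90≥74, duration 6≤11).

S1, S2, S4, S5, S7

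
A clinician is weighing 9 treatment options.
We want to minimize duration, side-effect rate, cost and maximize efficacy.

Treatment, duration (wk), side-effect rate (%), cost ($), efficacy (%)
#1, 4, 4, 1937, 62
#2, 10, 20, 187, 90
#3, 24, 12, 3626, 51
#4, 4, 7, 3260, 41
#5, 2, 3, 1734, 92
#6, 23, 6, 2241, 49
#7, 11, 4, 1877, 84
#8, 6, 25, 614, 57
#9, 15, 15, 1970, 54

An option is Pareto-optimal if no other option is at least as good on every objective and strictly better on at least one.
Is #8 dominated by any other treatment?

No

#1: worse on cost (1937 vs 614).
#2: worse on duration (10 vs 6).
#3: worse on duration (24 vs 6).
#4: worse on cost (3260 vs 614).
#5: worse on cost (1734 vs 614).
#6: worse on duration (23 vs 6).
#7: worse on duration (11 vs 6).
#9: worse on duration (15 vs 6).
No option is at least as good as #8 on every objective and strictly better on one.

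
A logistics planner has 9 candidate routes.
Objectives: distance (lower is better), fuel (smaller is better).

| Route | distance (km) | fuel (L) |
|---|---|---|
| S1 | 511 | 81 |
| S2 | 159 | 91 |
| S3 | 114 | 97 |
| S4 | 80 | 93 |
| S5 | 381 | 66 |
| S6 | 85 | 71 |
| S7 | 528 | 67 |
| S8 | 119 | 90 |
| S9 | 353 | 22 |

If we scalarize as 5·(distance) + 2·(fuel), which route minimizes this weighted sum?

S1: 5·511 + 2·81 = 2717
S2: 5·159 + 2·91 = 977
S3: 5·114 + 2·97 = 764
S4: 5·80 + 2·93 = 586
S5: 5·381 + 2·66 = 2037
S6: 5·85 + 2·71 = 567
S7: 5·528 + 2·67 = 2774
S8: 5·119 + 2·90 = 775
S9: 5·353 + 2·22 = 1809
Lowest: S6 at 567.

S6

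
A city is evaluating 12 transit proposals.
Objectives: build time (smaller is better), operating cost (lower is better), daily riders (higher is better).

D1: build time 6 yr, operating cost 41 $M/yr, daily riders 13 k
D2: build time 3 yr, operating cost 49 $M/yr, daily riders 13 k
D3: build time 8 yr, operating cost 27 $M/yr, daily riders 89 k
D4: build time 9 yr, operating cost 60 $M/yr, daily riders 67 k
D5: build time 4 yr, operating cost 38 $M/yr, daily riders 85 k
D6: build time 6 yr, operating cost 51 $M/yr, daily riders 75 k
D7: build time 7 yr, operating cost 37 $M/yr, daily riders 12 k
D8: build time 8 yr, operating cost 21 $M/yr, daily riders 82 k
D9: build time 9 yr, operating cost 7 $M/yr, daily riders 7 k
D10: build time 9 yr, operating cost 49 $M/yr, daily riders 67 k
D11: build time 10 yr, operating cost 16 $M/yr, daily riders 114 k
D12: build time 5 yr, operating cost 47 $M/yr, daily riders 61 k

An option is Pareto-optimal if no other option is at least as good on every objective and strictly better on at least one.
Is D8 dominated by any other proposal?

D1: worse on operating cost (41 vs 21).
D2: worse on operating cost (49 vs 21).
D3: worse on operating cost (27 vs 21).
D4: worse on build time (9 vs 8).
D5: worse on operating cost (38 vs 21).
D6: worse on operating cost (51 vs 21).
D7: worse on operating cost (37 vs 21).
D9: worse on build time (9 vs 8).
D10: worse on build time (9 vs 8).
D11: worse on build time (10 vs 8).
D12: worse on operating cost (47 vs 21).
No option is at least as good as D8 on every objective and strictly better on one.

No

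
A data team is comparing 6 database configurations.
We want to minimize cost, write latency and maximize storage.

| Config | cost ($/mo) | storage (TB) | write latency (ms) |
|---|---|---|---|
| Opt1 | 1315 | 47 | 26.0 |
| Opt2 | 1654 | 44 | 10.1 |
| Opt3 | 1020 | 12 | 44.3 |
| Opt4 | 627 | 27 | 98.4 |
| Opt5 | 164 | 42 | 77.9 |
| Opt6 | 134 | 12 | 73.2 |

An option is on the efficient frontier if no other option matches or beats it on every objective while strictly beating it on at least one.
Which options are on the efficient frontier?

Opt1: not dominated (best storage).
Opt2: not dominated (best write latency).
Opt3: not dominated.
Opt4: dominated by Opt5 (cost 164≤627, storage 42≥27, write latency 77.9≤98.4).
Opt5: not dominated.
Opt6: not dominated (best cost).

Opt1, Opt2, Opt3, Opt5, Opt6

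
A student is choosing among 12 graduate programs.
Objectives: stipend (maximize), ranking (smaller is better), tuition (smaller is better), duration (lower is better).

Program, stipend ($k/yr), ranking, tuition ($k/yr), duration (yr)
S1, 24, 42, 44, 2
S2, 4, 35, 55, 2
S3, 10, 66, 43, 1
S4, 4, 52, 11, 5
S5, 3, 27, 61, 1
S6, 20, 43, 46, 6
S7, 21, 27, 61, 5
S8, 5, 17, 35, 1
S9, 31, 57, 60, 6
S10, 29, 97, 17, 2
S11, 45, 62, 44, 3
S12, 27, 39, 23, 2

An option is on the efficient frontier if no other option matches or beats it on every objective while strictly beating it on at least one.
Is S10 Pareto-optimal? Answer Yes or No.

Yes

S1: worse on stipend (24 vs 29).
S2: worse on stipend (4 vs 29).
S3: worse on stipend (10 vs 29).
S4: worse on stipend (4 vs 29).
S5: worse on stipend (3 vs 29).
S6: worse on stipend (20 vs 29).
S7: worse on stipend (21 vs 29).
S8: worse on stipend (5 vs 29).
S9: worse on tuition (60 vs 17).
S11: worse on tuition (44 vs 17).
S12: worse on stipend (27 vs 29).
No option is at least as good as S10 on every objective and strictly better on one.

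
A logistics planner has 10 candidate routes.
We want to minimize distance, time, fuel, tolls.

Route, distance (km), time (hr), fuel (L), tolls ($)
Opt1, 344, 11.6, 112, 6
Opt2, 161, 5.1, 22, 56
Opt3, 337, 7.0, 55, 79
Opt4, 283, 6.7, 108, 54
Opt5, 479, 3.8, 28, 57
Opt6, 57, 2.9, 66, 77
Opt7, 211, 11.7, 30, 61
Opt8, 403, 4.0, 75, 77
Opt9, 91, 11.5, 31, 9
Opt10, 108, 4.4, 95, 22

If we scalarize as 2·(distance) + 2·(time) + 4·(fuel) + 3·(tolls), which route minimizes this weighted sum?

Opt1: 2·344 + 2·11.6 + 4·112 + 3·6 = 1177.2
Opt2: 2·161 + 2·5.1 + 4·22 + 3·56 = 588.2
Opt3: 2·337 + 2·7.0 + 4·55 + 3·79 = 1145.0
Opt4: 2·283 + 2·6.7 + 4·108 + 3·54 = 1173.4
Opt5: 2·479 + 2·3.8 + 4·28 + 3·57 = 1248.6
Opt6: 2·57 + 2·2.9 + 4·66 + 3·77 = 614.8
Opt7: 2·211 + 2·11.7 + 4·30 + 3·61 = 748.4
Opt8: 2·403 + 2·4.0 + 4·75 + 3·77 = 1345.0
Opt9: 2·91 + 2·11.5 + 4·31 + 3·9 = 356.0
Opt10: 2·108 + 2·4.4 + 4·95 + 3·22 = 670.8
Lowest: Opt9 at 356.0.

Opt9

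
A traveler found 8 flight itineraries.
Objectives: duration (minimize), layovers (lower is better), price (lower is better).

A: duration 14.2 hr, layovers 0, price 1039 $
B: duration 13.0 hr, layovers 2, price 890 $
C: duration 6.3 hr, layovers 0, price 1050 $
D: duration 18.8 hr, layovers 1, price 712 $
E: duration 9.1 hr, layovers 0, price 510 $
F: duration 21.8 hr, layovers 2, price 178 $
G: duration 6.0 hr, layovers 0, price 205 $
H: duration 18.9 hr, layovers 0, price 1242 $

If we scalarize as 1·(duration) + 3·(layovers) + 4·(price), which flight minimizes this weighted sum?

A: 1·14.2 + 3·0 + 4·1039 = 4170.2
B: 1·13.0 + 3·2 + 4·890 = 3579.0
C: 1·6.3 + 3·0 + 4·1050 = 4206.3
D: 1·18.8 + 3·1 + 4·712 = 2869.8
E: 1·9.1 + 3·0 + 4·510 = 2049.1
F: 1·21.8 + 3·2 + 4·178 = 739.8
G: 1·6.0 + 3·0 + 4·205 = 826.0
H: 1·18.9 + 3·0 + 4·1242 = 4986.9
Lowest: F at 739.8.

F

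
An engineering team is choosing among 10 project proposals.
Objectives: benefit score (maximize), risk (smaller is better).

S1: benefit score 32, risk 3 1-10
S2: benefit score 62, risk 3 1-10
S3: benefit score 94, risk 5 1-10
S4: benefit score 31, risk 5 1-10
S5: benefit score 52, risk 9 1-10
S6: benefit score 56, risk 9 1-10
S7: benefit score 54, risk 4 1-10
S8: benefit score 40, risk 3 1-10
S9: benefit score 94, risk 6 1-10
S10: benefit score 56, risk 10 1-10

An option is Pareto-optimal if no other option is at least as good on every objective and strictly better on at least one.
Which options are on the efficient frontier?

S2, S3

S1: dominated by S2 (benefit score 62≥32, risk 3≤3).
S2: not dominated.
S3: not dominated.
S4: dominated by S1 (benefit score 32≥31, risk 3≤5).
S5: dominated by S2 (benefit score 62≥52, risk 3≤9).
S6: dominated by S2 (benefit score 62≥56, risk 3≤9).
S7: dominated by S2 (benefit score 62≥54, risk 3≤4).
S8: dominated by S2 (benefit score 62≥40, risk 3≤3).
S9: dominated by S3 (benefit score 94≥94, risk 5≤6).
S10: dominated by S2 (benefit score 62≥56, risk 3≤10).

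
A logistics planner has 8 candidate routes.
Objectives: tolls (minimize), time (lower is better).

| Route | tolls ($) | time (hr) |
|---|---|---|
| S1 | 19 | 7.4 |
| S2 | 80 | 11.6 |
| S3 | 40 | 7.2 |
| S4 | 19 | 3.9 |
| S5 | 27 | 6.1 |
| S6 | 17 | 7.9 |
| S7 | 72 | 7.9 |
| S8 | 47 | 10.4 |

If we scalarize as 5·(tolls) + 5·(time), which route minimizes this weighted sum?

S1: 5·19 + 5·7.4 = 132.0
S2: 5·80 + 5·11.6 = 458.0
S3: 5·40 + 5·7.2 = 236.0
S4: 5·19 + 5·3.9 = 114.5
S5: 5·27 + 5·6.1 = 165.5
S6: 5·17 + 5·7.9 = 124.5
S7: 5·72 + 5·7.9 = 399.5
S8: 5·47 + 5·10.4 = 287.0
Lowest: S4 at 114.5.

S4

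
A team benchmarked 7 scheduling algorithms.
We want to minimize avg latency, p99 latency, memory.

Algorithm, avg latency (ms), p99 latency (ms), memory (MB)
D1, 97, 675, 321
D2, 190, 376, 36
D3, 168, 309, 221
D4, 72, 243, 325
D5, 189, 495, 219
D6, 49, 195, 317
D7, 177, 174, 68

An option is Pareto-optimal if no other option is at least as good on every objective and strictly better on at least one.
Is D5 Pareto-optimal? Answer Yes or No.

D7 vs D5: avg latency 177≤189, p99 latency 174≤495, memory 68≤219 — D7 is at least as good on every objective and strictly better on at least one, so D7 dominates D5.

No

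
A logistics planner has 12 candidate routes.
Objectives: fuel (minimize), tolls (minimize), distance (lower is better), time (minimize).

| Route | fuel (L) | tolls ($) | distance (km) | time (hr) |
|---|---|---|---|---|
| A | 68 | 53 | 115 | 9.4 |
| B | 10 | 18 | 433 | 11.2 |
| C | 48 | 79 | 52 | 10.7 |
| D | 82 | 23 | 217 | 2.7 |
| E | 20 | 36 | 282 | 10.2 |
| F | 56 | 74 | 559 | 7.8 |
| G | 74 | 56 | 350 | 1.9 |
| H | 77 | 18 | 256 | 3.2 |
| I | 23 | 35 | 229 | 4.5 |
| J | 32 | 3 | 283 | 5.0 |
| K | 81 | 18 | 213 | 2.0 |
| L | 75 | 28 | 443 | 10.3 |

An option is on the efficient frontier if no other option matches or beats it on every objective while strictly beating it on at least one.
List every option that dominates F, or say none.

I, J

I: fuel 23≤56, tolls 35≤74, distance 229≤559, time 4.5≤7.8 — dominates F.
J: fuel 32≤56, tolls 3≤74, distance 283≤559, time 5.0≤7.8 — dominates F.
Others (A, B, C, D, E, G, H, K, L) are each worse than F on at least one objective.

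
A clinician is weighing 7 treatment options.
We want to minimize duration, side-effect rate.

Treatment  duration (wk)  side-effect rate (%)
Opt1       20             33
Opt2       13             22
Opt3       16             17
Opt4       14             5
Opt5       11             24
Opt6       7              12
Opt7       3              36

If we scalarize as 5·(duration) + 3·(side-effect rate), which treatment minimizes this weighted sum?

Opt6

Opt1: 5·20 + 3·33 = 199
Opt2: 5·13 + 3·22 = 131
Opt3: 5·16 + 3·17 = 131
Opt4: 5·14 + 3·5 = 85
Opt5: 5·11 + 3·24 = 127
Opt6: 5·7 + 3·12 = 71
Opt7: 5·3 + 3·36 = 123
Lowest: Opt6 at 71.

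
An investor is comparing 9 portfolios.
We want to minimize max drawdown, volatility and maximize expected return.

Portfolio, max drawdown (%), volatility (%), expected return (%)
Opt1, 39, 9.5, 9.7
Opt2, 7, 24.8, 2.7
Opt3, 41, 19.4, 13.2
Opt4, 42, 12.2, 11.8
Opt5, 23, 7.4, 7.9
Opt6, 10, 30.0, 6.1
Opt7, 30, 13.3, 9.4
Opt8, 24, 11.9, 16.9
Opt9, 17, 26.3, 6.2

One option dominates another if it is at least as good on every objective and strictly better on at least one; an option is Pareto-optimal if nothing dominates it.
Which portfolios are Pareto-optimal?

Opt1: not dominated.
Opt2: not dominated (best max drawdown).
Opt3: dominated by Opt8 (max drawdown 24≤41, volatility 11.9≤19.4, expected return 16.9≥13.2).
Opt4: dominated by Opt8 (max drawdown 24≤42, volatility 11.9≤12.2, expected return 16.9≥11.8).
Opt5: not dominated (best volatility).
Opt6: not dominated.
Opt7: dominated by Opt8 (max drawdown 24≤30, volatility 11.9≤13.3, expected return 16.9≥9.4).
Opt8: not dominated (best expected return).
Opt9: not dominated.

Opt1, Opt2, Opt5, Opt6, Opt8, Opt9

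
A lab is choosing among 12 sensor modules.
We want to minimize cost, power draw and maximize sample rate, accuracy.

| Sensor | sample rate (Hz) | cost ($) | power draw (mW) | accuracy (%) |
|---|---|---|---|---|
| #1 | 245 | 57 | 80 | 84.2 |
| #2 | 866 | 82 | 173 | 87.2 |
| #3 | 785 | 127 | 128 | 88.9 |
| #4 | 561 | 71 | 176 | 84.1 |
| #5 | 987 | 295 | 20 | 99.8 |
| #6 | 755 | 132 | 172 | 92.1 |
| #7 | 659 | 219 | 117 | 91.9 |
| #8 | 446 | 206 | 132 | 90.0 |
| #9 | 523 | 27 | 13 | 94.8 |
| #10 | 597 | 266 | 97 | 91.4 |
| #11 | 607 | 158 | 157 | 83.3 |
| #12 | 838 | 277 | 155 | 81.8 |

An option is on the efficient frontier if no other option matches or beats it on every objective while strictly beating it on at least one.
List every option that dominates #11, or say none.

#3: sample rate 785≥607, cost 127≤158, power draw 128≤157, accuracy 88.9≥83.3 — dominates #11.
Others (#1, #2, #4, #5, #6, #7, #8, #9, #10, #12) are each worse than #11 on at least one objective.

#3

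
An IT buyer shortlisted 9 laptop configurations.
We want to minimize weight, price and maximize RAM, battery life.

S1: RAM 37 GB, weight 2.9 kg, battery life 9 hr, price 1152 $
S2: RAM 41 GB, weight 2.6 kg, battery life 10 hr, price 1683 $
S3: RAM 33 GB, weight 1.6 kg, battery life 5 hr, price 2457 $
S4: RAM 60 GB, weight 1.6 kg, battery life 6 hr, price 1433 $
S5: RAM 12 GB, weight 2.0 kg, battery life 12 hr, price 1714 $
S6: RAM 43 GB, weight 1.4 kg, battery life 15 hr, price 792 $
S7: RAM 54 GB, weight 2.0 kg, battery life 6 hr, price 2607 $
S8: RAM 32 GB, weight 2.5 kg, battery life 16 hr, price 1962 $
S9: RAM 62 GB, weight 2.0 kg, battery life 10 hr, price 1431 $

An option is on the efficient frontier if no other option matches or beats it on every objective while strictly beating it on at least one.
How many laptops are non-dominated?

4

S1: dominated by S6 (RAM 43≥37, weight 1.4≤2.9, battery life 15≥9, price 792≤1152).
S2: dominated by S6 (RAM 43≥41, weight 1.4≤2.6, battery life 15≥10, price 792≤1683).
S3: dominated by S4 (RAM 60≥33, weight 1.6≤1.6, battery life 6≥5, price 1433≤2457).
S4: not dominated.
S5: dominated by S6 (RAM 43≥12, weight 1.4≤2.0, battery life 15≥12, price 792≤1714).
S6: not dominated (best weight).
S7: dominated by S4 (RAM 60≥54, weight 1.6≤2.0, battery life 6≥6, price 1433≤2607).
S8: not dominated (best battery life).
S9: not dominated (best RAM).
Pareto-optimal: S4, S6, S8, S9 → 4.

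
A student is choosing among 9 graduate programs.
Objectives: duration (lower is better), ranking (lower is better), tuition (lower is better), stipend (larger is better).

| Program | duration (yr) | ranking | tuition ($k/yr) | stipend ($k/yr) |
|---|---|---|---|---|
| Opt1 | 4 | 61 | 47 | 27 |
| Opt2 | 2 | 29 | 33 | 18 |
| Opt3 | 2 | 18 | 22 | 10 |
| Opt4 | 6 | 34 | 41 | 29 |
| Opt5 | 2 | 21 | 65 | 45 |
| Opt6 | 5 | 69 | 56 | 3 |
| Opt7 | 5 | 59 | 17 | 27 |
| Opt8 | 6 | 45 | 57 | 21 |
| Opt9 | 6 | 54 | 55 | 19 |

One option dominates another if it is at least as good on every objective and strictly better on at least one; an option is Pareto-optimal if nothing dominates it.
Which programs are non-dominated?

Opt1, Opt2, Opt3, Opt4, Opt5, Opt7

Opt1: not dominated.
Opt2: not dominated.
Opt3: not dominated (best ranking).
Opt4: not dominated.
Opt5: not dominated (best stipend).
Opt6: dominated by Opt1 (duration 4≤5, ranking 61≤69, tuition 47≤56, stipend 27≥3).
Opt7: not dominated (best tuition).
Opt8: dominated by Opt4 (duration 6≤6, ranking 34≤45, tuition 41≤57, stipend 29≥21).
Opt9: dominated by Opt4 (duration 6≤6, ranking 34≤54, tuition 41≤55, stipend 29≥19).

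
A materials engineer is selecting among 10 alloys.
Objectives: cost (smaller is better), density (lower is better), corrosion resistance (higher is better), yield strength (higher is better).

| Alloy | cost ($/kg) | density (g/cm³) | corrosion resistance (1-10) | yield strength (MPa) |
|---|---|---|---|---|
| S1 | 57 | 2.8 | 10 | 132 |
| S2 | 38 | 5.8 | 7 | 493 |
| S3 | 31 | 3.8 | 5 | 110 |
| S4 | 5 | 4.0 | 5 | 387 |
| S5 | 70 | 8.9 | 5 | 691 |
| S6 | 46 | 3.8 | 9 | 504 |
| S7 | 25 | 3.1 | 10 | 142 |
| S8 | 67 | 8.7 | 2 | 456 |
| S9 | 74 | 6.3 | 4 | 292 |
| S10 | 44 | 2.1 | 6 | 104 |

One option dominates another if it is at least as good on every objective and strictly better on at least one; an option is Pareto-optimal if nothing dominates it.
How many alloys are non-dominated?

S1: not dominated.
S2: not dominated.
S3: dominated by S7 (cost 25≤31, density 3.1≤3.8, corrosion resistance 10≥5, yield strength 142≥110).
S4: not dominated (best cost).
S5: not dominated (best yield strength).
S6: not dominated.
S7: not dominated.
S8: dominated by S2 (cost 38≤67, density 5.8≤8.7, corrosion resistance 7≥2, yield strength 493≥456).
S9: dominated by S2 (cost 38≤74, density 5.8≤6.3, corrosion resistance 7≥4, yield strength 493≥292).
S10: not dominated (best density).
Pareto-optimal: S1, S2, S4, S5, S6, S7, S10 → 7.

7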